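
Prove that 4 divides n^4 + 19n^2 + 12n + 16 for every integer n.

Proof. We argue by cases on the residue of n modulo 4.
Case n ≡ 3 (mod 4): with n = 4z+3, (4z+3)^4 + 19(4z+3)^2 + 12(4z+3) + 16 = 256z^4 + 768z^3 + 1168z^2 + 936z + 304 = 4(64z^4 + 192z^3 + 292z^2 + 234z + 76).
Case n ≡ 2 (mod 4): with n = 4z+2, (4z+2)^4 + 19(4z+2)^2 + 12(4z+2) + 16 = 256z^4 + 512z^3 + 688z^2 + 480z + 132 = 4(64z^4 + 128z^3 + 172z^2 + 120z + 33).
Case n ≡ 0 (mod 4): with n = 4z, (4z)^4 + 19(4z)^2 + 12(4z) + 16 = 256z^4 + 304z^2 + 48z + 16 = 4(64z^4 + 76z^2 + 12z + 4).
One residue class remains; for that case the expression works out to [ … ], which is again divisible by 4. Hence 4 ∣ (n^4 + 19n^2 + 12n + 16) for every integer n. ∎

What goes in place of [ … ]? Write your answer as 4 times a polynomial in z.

4(64z^4 + 64z^3 + 100z^2 + 54z + 12)

Only n ≡ 1 (mod 4) is unaccounted for. Put n = 4z+1:
(4z+1)^4 + 19(4z+1)^2 + 12(4z+1) + 16 expands to 256z^4 + 256z^3 + 400z^2 + 216z + 48,
and factoring out 4 leaves 4(64z^4 + 64z^3 + 100z^2 + 54z + 12).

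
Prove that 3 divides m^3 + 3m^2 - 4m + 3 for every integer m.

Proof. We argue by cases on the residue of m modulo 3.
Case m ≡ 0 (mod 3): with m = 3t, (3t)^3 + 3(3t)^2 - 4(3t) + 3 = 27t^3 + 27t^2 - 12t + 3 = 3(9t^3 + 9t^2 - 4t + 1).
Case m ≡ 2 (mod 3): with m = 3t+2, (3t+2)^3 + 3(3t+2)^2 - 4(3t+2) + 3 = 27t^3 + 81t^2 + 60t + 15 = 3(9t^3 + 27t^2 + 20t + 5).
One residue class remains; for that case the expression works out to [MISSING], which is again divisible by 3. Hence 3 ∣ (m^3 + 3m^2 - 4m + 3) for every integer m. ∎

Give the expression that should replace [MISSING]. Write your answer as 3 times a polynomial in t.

Only m ≡ 1 (mod 3) is unaccounted for. Put m = 3t+1:
(3t+1)^3 + 3(3t+1)^2 - 4(3t+1) + 3 expands to 27t^3 + 54t^2 + 15t + 3,
and factoring out 3 leaves 3(9t^3 + 18t^2 + 5t + 1).

3(9t^3 + 18t^2 + 5t + 1)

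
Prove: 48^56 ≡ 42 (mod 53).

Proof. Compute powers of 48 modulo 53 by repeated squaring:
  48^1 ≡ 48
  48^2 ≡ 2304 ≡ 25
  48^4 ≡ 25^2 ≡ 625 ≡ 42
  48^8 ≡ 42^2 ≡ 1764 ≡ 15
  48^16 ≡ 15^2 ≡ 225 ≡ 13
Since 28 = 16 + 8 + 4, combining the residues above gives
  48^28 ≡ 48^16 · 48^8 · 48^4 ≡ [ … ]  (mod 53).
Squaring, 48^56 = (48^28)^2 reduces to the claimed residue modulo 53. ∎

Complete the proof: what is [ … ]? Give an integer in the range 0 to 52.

28

48^16 · 48^8 · 48^4 ≡ 13 · 15 · 42 = 8190.
8190 mod 53 = 28, so 48^28 ≡ 28 (mod 53).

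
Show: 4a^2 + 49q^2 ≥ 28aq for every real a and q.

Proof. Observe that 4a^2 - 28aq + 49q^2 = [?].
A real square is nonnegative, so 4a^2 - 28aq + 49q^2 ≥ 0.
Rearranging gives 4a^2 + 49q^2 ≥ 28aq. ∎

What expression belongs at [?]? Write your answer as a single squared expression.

(2a - 7q)^2

The leading and trailing coefficients are 2^2 and 7^2, and 28 = 2·2·7, so the trinomial is (2a - 7q)^2.
Hence 4a^2 - 28aq + 49q^2 ≥ 0.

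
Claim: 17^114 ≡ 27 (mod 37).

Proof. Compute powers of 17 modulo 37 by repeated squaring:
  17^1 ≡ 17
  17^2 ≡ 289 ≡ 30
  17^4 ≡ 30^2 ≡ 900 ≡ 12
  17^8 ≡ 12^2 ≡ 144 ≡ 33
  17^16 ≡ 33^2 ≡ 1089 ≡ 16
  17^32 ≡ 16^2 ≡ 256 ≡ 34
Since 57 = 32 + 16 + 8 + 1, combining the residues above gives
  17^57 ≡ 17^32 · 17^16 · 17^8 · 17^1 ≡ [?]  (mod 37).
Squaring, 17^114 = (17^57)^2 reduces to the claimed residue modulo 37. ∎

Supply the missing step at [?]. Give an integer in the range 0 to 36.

Multiply the listed residues: 34 · 16 · 33 · 17 = 544 → 17952 → 305184.
Reducing modulo 37: 305184 = 8248·37 + 8, so 17^57 ≡ 8.

8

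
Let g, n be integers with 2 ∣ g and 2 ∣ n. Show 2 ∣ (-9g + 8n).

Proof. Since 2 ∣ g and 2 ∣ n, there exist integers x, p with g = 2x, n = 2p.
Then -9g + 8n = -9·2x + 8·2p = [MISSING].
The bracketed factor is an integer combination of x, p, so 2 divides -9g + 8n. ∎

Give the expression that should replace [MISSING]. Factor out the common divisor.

2(8p - 9x)

Each term has a factor of 2: -9·2x + 8·2p = 2·(8p - 9x).
Since 8p - 9x is an integer, 2 ∣ (-9g + 8n).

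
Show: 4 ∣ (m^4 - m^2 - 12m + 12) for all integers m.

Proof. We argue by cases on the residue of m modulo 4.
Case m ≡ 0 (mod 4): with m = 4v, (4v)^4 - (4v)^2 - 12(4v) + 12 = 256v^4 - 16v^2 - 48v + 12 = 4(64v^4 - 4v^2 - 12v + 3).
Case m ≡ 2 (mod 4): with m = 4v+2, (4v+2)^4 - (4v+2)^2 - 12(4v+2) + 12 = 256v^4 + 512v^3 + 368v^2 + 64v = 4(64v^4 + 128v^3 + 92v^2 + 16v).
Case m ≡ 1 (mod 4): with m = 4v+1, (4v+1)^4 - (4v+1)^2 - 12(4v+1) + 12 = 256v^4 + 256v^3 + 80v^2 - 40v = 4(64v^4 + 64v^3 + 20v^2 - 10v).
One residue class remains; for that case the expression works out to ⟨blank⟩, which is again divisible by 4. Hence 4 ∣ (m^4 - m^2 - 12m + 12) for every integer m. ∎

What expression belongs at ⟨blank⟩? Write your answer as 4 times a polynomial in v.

4(64v^4 + 192v^3 + 212v^2 + 90v + 12)

The residues treated are {0, 2, 1}, so the missing case is m ≡ 3 (mod 4); write m = 4v+3.
Then (4v+3)^4 - (4v+3)^2 - 12(4v+3) + 12 = 256v^4 + 768v^3 + 848v^2 + 360v + 48 = 4(64v^4 + 192v^3 + 212v^2 + 90v + 12).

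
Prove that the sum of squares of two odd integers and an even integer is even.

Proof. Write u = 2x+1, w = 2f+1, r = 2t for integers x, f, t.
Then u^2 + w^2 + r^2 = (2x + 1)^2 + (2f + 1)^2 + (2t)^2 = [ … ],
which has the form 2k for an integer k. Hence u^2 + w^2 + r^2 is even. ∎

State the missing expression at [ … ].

(2x + 1)^2 + (2f + 1)^2 + (2t)^2 = 4f^2 + 4f + 4t^2 + 4x^2 + 4x + 2
= 2(2f^2 + 2f + 2t^2 + 2x^2 + 2x + 1).
Since 2f^2 + 2f + 2t^2 + 2x^2 + 2x + 1 is an integer, the sum of squares is of the form 2k for an integer k.

2(2f^2 + 2f + 2t^2 + 2x^2 + 2x + 1)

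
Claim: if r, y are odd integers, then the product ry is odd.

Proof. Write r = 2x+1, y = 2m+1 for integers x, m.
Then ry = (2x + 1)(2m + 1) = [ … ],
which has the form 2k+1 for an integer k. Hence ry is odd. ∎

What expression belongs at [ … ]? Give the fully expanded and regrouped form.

(2x + 1)(2m + 1) = 4mx + 2m + 2x + 1
= 2(2mx + m + x) + 1.
Since 2mx + m + x is an integer, the product is of the form 2k+1 for an integer k.

2(2mx + m + x) + 1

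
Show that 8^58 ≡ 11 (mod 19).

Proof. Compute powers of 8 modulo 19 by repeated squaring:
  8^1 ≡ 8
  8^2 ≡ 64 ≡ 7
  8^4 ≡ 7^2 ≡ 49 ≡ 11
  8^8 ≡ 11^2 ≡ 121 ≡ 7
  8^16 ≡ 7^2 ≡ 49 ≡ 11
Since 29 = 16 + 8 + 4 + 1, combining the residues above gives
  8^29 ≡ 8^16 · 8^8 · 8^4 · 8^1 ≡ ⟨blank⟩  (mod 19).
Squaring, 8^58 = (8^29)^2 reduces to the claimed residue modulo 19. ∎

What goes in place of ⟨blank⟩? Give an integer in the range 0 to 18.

12

Multiply the listed residues: 11 · 7 · 11 · 8 = 77 → 847 → 6776.
Reducing modulo 19: 6776 = 356·19 + 12, so 8^29 ≡ 12.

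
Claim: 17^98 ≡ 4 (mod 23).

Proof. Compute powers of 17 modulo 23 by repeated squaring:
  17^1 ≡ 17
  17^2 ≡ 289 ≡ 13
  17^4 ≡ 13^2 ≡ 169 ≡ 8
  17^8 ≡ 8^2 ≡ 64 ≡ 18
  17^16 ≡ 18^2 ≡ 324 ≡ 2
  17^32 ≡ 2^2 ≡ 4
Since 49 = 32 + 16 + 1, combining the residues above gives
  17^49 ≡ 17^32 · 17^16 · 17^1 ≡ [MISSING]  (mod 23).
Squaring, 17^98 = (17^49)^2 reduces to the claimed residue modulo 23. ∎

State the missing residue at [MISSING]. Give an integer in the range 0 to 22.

21

17^32 · 17^16 · 17^1 ≡ 4 · 2 · 17 = 136.
136 mod 23 = 21, so 17^49 ≡ 21 (mod 23).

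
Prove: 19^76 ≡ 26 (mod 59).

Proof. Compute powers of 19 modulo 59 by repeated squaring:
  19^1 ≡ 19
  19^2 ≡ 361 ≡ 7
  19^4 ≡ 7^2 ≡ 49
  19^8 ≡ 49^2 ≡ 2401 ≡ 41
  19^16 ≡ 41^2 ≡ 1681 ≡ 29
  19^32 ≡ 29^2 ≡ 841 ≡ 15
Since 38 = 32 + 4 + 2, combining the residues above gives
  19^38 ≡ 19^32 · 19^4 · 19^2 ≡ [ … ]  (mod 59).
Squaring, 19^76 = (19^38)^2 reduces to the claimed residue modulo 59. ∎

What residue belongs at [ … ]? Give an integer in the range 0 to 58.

12

Multiply the listed residues: 15 · 49 · 7 = 735 → 5145.
Reducing modulo 59: 5145 = 87·59 + 12, so 19^38 ≡ 12.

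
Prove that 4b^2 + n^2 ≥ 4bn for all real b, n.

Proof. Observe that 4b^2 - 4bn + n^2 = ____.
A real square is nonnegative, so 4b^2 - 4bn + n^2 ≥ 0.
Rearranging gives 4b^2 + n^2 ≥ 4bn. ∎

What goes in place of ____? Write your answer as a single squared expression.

The leading and trailing coefficients are 2^2 and 1^2, and 4 = 2·2·1, so the trinomial is (2b - n)^2.
Hence 4b^2 - 4bn + n^2 ≥ 0.

(2b - n)^2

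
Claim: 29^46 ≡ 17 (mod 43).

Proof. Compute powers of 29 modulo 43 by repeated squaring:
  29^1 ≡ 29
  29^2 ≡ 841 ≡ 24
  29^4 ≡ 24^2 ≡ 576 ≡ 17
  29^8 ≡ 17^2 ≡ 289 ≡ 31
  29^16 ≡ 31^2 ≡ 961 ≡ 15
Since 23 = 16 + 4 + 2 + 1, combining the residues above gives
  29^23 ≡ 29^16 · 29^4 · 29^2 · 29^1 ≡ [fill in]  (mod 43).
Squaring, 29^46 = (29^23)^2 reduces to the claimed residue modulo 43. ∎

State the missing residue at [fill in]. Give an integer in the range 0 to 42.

Multiply the listed residues: 15 · 17 · 24 · 29 = 255 → 6120 → 177480.
Reducing modulo 43: 177480 = 4127·43 + 19, so 29^23 ≡ 19.

19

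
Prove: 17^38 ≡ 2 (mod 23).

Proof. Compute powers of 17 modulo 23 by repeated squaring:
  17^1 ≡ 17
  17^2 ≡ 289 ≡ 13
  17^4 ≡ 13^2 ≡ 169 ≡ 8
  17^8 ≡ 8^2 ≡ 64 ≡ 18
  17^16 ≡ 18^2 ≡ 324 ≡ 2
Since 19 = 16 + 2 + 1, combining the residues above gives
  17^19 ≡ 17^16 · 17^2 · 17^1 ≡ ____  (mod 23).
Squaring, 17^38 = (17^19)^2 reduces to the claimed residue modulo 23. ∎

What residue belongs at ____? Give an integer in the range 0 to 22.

17^16 · 17^2 · 17^1 ≡ 2 · 13 · 17 = 442.
442 mod 23 = 5, so 17^19 ≡ 5 (mod 23).

5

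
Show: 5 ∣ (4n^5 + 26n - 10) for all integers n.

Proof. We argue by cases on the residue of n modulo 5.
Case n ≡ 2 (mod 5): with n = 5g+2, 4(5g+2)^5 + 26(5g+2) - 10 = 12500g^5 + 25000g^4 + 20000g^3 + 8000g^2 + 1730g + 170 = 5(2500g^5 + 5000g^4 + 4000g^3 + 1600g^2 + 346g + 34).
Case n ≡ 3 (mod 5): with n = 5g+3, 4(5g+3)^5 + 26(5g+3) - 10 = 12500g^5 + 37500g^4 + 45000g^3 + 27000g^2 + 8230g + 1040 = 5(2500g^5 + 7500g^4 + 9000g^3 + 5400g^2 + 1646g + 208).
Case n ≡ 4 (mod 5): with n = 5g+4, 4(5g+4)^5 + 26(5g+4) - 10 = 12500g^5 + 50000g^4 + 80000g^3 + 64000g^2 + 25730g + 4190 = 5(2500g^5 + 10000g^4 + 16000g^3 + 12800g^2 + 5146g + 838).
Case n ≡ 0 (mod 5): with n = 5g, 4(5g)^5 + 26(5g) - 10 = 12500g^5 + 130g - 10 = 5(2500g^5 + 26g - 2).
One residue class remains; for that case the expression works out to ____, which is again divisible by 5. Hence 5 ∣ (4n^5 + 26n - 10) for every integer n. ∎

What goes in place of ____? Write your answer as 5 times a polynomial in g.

The residues treated are {2, 3, 4, 0}, so the missing case is n ≡ 1 (mod 5); write n = 5g+1.
Then 4(5g+1)^5 + 26(5g+1) - 10 = 12500g^5 + 12500g^4 + 5000g^3 + 1000g^2 + 230g + 20 = 5(2500g^5 + 2500g^4 + 1000g^3 + 200g^2 + 46g + 4).

5(2500g^5 + 2500g^4 + 1000g^3 + 200g^2 + 46g + 4)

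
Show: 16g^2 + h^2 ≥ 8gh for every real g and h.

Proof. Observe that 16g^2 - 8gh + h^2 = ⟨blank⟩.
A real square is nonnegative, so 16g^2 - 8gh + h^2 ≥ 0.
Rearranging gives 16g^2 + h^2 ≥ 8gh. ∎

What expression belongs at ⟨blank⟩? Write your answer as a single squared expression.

(4g - h)^2

The leading and trailing coefficients are 4^2 and 1^2, and 8 = 2·4·1, so the trinomial is (4g - h)^2.
Hence 16g^2 - 8gh + h^2 ≥ 0.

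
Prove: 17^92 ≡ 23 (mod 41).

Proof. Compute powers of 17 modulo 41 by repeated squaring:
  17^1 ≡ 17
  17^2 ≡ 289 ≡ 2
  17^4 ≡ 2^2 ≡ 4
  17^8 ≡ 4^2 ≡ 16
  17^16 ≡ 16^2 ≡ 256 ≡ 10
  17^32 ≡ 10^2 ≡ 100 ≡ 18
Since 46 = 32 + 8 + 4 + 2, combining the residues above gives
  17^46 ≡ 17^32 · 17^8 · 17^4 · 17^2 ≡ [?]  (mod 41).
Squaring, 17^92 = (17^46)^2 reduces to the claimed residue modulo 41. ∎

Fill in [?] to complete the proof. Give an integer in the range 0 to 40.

8

17^32 · 17^8 · 17^4 · 17^2 ≡ 18 · 16 · 4 · 2 = 2304.
2304 mod 41 = 8, so 17^46 ≡ 8 (mod 41).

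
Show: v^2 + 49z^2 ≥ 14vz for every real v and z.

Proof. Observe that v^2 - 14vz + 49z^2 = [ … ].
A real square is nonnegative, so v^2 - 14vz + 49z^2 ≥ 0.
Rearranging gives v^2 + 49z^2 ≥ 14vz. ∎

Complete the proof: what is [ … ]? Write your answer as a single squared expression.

(v - 7z)^2

v^2 - 14vz + 49z^2 is a perfect-square trinomial: the outer terms are (v)^2 and (7z)^2, and the cross term is -2·v·7z.
So v^2 - 14vz + 49z^2 = (v - 7z)^2 ≥ 0.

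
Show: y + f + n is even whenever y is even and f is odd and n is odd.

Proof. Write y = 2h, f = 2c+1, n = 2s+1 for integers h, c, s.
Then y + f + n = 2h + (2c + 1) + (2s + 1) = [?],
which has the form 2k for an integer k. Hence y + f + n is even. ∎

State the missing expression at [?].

2h + (2c + 1) + (2s + 1) = 2c + 2h + 2s + 2
= 2(c + h + s + 1).
Since c + h + s + 1 is an integer, the sum is of the form 2k for an integer k.

2(c + h + s + 1)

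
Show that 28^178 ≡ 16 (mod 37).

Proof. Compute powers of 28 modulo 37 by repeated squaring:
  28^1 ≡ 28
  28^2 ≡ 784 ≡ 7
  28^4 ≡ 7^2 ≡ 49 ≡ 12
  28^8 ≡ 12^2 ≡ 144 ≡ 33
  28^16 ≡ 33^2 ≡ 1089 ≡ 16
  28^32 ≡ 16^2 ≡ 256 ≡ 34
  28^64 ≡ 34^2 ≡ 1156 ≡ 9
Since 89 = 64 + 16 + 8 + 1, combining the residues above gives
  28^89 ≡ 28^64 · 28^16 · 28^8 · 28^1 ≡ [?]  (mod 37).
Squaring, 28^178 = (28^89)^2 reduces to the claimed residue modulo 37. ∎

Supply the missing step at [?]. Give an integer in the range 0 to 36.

Multiply the listed residues: 9 · 16 · 33 · 28 = 144 → 4752 → 133056.
Reducing modulo 37: 133056 = 3596·37 + 4, so 28^89 ≡ 4.

4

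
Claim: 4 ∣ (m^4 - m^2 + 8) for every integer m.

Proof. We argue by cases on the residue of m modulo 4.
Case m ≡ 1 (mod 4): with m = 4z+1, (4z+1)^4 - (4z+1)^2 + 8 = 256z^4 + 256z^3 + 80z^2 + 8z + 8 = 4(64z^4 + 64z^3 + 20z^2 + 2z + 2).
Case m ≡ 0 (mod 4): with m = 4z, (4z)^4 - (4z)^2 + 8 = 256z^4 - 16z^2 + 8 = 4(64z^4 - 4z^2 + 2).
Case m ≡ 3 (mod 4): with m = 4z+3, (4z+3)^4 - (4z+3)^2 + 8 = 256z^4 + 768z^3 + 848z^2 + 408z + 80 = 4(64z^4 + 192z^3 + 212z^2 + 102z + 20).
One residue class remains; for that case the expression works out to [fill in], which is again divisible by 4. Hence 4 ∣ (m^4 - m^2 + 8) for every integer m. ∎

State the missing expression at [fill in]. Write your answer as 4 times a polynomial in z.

4(64z^4 + 128z^3 + 92z^2 + 28z + 5)

Only m ≡ 2 (mod 4) is unaccounted for. Put m = 4z+2:
(4z+2)^4 - (4z+2)^2 + 8 expands to 256z^4 + 512z^3 + 368z^2 + 112z + 20,
and factoring out 4 leaves 4(64z^4 + 128z^3 + 92z^2 + 28z + 5).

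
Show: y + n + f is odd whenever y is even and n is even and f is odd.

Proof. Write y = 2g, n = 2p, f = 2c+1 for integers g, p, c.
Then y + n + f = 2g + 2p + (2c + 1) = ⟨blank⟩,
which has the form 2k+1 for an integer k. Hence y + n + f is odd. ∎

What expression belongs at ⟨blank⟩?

2(c + g + p) + 1

Expanding: 2g + 2p + (2c + 1) = 2c + 2g + 2p + 1.
Every term except the constant is even, so this is 2(c + g + p) + 1,
and c + g + p ∈ ℤ gives the required form.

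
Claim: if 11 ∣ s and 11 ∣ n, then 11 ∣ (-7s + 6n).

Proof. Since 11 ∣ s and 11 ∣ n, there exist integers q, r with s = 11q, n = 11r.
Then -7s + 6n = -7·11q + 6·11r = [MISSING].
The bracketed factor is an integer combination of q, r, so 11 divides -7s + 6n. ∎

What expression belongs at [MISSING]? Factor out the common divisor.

Each term has a factor of 11: -7·11q + 6·11r = 11·(-7q + 6r).
Since -7q + 6r is an integer, 11 ∣ (-7s + 6n).

11(-7q + 6r)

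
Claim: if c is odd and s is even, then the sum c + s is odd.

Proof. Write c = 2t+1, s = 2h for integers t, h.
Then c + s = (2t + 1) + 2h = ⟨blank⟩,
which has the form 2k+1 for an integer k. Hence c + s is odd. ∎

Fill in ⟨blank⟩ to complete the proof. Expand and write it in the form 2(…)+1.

(2t + 1) + 2h = 2h + 2t + 1
= 2(h + t) + 1.
Since h + t is an integer, the sum is of the form 2k+1 for an integer k.

2(h + t) + 1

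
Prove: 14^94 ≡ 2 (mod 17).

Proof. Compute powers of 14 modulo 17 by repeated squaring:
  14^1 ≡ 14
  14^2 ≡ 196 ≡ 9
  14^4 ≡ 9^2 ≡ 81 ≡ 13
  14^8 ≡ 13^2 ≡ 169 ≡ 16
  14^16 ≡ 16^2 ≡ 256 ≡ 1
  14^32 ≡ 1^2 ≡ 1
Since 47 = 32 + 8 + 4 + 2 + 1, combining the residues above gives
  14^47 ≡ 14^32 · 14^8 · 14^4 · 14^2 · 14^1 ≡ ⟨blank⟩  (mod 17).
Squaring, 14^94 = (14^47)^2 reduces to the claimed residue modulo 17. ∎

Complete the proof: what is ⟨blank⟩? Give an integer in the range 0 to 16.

14^32 · 14^8 · 14^4 · 14^2 · 14^1 ≡ 1 · 16 · 13 · 9 · 14 = 26208.
26208 mod 17 = 11, so 14^47 ≡ 11 (mod 17).

11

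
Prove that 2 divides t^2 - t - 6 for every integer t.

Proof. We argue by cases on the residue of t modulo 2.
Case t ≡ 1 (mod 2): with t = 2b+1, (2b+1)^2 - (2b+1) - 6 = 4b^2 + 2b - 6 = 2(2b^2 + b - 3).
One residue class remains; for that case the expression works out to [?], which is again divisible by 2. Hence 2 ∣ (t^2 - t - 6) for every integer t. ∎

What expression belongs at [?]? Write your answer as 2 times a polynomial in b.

The residues treated are {1}, so the missing case is t ≡ 0 (mod 2); write t = 2b.
Then (2b)^2 - (2b) - 6 = 4b^2 - 2b - 6 = 2(2b^2 - b - 3).

2(2b^2 - b - 3)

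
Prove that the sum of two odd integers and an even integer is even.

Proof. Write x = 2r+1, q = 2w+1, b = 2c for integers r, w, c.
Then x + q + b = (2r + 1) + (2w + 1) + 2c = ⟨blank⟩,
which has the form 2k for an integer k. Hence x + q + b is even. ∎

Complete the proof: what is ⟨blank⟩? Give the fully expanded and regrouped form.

2(c + r + w + 1)

(2r + 1) + (2w + 1) + 2c = 2c + 2r + 2w + 2
= 2(c + r + w + 1).
Since c + r + w + 1 is an integer, the sum is of the form 2k for an integer k.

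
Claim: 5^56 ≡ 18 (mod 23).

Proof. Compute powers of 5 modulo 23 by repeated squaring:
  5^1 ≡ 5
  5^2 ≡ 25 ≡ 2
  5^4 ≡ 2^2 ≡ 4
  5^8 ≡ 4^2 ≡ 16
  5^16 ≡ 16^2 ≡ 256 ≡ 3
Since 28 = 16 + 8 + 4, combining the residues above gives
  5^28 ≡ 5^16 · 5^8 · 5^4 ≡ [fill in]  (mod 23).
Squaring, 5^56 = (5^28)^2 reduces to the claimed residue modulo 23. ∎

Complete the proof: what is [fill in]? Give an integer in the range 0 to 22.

Multiply the listed residues: 3 · 16 · 4 = 48 → 192.
Reducing modulo 23: 192 = 8·23 + 8, so 5^28 ≡ 8.

8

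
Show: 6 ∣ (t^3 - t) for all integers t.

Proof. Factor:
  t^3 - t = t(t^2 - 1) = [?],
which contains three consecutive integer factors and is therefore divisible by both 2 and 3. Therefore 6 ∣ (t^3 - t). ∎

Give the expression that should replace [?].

t(t^2 - 1) = t(t - 1)(t + 1) = (t - 1)t(t + 1).
These three factors are consecutive integers, so their product is divisible by 6.

(t - 1)t(t + 1)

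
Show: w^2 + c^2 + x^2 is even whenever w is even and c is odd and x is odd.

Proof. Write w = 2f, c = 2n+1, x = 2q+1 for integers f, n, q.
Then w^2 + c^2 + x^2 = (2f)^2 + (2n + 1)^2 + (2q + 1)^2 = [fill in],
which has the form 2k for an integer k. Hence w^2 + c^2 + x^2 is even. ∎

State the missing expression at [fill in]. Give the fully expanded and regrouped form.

2(2f^2 + 2n^2 + 2n + 2q^2 + 2q + 1)

Expanding: (2f)^2 + (2n + 1)^2 + (2q + 1)^2 = 4f^2 + 4n^2 + 4n + 4q^2 + 4q + 2.
Every term is even; pulling out the factor of 2 gives 2(2f^2 + 2n^2 + 2n + 2q^2 + 2q + 1).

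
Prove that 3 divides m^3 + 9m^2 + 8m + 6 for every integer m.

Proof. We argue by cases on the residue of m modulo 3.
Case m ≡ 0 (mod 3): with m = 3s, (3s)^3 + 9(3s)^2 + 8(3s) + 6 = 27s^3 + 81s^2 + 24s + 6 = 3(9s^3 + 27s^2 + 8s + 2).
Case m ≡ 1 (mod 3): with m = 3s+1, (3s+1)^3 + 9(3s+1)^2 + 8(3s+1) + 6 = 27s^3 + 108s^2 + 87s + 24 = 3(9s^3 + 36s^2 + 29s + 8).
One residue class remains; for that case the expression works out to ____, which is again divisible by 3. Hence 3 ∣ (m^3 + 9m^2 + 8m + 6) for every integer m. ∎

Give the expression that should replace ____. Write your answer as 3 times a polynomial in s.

Only m ≡ 2 (mod 3) is unaccounted for. Put m = 3s+2:
(3s+2)^3 + 9(3s+2)^2 + 8(3s+2) + 6 expands to 27s^3 + 135s^2 + 168s + 66,
and factoring out 3 leaves 3(9s^3 + 45s^2 + 56s + 22).

3(9s^3 + 45s^2 + 56s + 22)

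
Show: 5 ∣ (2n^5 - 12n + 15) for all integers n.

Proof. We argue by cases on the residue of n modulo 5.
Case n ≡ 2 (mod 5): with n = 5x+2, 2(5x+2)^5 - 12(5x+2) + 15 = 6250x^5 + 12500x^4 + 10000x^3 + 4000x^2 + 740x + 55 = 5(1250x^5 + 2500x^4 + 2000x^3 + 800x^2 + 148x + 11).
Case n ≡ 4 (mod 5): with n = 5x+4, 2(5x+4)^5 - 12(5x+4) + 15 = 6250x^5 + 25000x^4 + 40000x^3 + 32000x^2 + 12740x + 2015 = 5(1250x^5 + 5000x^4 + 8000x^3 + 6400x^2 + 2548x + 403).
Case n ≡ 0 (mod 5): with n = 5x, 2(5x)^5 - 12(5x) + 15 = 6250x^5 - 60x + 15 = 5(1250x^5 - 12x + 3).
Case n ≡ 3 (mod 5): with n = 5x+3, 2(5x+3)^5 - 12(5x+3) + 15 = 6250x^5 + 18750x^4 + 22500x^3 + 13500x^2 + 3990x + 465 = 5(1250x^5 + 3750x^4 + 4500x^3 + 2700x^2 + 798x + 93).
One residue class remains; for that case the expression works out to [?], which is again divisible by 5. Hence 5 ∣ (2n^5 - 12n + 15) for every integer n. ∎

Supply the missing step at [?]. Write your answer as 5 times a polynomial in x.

The residues treated are {2, 4, 0, 3}, so the missing case is n ≡ 1 (mod 5); write n = 5x+1.
Then 2(5x+1)^5 - 12(5x+1) + 15 = 6250x^5 + 6250x^4 + 2500x^3 + 500x^2 - 10x + 5 = 5(1250x^5 + 1250x^4 + 500x^3 + 100x^2 - 2x + 1).

5(1250x^5 + 1250x^4 + 500x^3 + 100x^2 - 2x + 1)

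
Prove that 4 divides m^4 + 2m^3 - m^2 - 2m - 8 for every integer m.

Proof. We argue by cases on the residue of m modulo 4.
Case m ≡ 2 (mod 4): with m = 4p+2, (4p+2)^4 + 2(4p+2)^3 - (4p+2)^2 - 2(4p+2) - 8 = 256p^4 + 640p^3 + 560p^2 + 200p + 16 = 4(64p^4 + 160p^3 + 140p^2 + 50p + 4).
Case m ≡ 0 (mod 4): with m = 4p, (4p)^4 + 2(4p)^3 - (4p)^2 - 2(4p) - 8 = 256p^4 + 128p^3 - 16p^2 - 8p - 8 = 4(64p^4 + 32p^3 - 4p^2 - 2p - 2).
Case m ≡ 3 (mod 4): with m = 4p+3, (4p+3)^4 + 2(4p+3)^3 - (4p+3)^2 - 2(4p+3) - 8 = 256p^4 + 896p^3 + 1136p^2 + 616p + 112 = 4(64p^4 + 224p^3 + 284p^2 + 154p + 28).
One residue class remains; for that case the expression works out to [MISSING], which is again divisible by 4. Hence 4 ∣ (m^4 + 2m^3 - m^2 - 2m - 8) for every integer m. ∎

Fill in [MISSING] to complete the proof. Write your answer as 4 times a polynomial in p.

4(64p^4 + 96p^3 + 44p^2 + 6p - 2)

Only m ≡ 1 (mod 4) is unaccounted for. Put m = 4p+1:
(4p+1)^4 + 2(4p+1)^3 - (4p+1)^2 - 2(4p+1) - 8 expands to 256p^4 + 384p^3 + 176p^2 + 24p - 8,
and factoring out 4 leaves 4(64p^4 + 96p^3 + 44p^2 + 6p - 2).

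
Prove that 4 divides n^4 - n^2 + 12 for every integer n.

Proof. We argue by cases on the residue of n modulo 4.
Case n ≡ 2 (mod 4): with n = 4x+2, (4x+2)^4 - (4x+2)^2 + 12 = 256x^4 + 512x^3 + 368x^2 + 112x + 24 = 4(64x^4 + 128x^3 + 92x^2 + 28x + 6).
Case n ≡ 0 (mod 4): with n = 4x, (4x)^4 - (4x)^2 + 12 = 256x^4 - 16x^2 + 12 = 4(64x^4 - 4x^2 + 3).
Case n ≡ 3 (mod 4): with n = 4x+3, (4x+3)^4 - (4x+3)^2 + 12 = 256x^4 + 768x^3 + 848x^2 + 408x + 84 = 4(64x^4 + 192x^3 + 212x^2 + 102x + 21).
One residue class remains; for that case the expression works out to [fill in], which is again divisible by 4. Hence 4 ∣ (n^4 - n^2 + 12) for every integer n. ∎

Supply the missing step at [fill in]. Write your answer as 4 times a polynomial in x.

4(64x^4 + 64x^3 + 20x^2 + 2x + 3)

Only n ≡ 1 (mod 4) is unaccounted for. Put n = 4x+1:
(4x+1)^4 - (4x+1)^2 + 12 expands to 256x^4 + 256x^3 + 80x^2 + 8x + 12,
and factoring out 4 leaves 4(64x^4 + 64x^3 + 20x^2 + 2x + 3).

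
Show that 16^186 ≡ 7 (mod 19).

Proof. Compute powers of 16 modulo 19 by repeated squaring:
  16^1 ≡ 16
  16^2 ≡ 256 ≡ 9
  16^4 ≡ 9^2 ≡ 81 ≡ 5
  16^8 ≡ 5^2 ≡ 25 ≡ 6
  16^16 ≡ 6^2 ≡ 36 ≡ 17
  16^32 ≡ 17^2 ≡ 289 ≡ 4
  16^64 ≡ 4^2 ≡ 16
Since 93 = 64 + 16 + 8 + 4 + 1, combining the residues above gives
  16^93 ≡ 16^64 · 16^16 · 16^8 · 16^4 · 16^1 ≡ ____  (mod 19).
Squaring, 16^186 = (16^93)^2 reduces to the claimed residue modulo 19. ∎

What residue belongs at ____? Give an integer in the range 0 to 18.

16^64 · 16^16 · 16^8 · 16^4 · 16^1 ≡ 16 · 17 · 6 · 5 · 16 = 130560.
130560 mod 19 = 11, so 16^93 ≡ 11 (mod 19).

11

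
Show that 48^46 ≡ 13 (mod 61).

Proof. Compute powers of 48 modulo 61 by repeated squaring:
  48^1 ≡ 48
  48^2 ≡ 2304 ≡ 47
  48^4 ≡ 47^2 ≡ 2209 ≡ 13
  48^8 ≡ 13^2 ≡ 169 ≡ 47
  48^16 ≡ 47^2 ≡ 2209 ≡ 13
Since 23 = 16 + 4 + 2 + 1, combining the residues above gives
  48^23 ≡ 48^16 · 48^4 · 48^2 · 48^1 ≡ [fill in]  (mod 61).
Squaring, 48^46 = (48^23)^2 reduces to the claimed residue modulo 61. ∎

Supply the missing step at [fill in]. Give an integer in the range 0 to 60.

14

48^16 · 48^4 · 48^2 · 48^1 ≡ 13 · 13 · 47 · 48 = 381264.
381264 mod 61 = 14, so 48^23 ≡ 14 (mod 61).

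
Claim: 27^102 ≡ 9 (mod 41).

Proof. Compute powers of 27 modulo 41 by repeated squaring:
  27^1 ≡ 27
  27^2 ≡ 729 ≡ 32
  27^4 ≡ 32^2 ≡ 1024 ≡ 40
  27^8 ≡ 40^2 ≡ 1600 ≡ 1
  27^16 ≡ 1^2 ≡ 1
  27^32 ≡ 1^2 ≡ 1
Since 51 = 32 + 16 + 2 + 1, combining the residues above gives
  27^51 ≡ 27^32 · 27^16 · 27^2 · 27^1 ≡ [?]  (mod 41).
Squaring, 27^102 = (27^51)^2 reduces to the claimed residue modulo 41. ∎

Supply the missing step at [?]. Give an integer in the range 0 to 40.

Multiply the listed residues: 1 · 1 · 32 · 27 = 1 → 32 → 864.
Reducing modulo 41: 864 = 21·41 + 3, so 27^51 ≡ 3.

3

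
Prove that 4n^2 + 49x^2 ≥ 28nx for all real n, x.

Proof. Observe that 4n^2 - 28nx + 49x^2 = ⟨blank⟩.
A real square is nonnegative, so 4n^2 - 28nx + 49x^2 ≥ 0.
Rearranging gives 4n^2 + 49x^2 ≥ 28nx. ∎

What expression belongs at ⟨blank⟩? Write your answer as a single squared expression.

(2n - 7x)^2

4n^2 - 28nx + 49x^2 is a perfect-square trinomial: the outer terms are (2n)^2 and (7x)^2, and the cross term is -2·2n·7x.
So 4n^2 - 28nx + 49x^2 = (2n - 7x)^2 ≥ 0.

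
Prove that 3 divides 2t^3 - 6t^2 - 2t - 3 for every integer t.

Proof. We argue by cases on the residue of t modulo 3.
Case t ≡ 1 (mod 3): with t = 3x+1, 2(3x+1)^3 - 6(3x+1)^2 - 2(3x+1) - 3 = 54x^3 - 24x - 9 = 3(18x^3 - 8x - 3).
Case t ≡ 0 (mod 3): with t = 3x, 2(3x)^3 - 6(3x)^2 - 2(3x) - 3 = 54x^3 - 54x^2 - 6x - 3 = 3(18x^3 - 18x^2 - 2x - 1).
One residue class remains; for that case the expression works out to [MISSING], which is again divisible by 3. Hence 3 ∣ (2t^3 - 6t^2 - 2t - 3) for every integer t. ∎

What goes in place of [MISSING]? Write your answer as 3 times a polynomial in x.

Only t ≡ 2 (mod 3) is unaccounted for. Put t = 3x+2:
2(3x+2)^3 - 6(3x+2)^2 - 2(3x+2) - 3 expands to 54x^3 + 54x^2 - 6x - 15,
and factoring out 3 leaves 3(18x^3 + 18x^2 - 2x - 5).

3(18x^3 + 18x^2 - 2x - 5)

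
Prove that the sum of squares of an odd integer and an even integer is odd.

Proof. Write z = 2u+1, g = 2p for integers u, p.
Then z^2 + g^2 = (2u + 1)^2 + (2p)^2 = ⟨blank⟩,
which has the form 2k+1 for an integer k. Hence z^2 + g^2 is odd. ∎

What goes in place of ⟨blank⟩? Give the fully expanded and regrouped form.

2(2p^2 + 2u^2 + 2u) + 1

Expanding: (2u + 1)^2 + (2p)^2 = 4p^2 + 4u^2 + 4u + 1.
Every term except the constant is even, so this is 2(2p^2 + 2u^2 + 2u) + 1,
and 2p^2 + 2u^2 + 2u ∈ ℤ gives the required form.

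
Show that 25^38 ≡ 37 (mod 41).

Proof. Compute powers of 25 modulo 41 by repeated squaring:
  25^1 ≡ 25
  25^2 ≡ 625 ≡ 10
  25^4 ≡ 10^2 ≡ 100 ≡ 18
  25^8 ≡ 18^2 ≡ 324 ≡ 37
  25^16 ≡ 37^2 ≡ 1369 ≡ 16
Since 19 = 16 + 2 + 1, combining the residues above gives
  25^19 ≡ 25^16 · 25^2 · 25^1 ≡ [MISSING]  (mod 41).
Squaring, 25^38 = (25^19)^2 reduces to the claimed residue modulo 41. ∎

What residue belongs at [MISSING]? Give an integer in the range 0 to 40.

Multiply the listed residues: 16 · 10 · 25 = 160 → 4000.
Reducing modulo 41: 4000 = 97·41 + 23, so 25^19 ≡ 23.

23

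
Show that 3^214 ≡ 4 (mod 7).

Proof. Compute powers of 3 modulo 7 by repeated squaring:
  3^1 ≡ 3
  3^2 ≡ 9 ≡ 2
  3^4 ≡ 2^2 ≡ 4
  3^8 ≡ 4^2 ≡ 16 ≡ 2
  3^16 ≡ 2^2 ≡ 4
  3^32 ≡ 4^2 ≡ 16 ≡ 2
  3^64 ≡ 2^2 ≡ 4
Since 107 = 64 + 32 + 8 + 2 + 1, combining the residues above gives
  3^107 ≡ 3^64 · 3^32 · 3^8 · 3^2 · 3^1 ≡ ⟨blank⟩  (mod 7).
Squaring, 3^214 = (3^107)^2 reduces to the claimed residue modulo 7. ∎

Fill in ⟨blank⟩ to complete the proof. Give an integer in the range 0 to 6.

5

3^64 · 3^32 · 3^8 · 3^2 · 3^1 ≡ 4 · 2 · 2 · 2 · 3 = 96.
96 mod 7 = 5, so 3^107 ≡ 5 (mod 7).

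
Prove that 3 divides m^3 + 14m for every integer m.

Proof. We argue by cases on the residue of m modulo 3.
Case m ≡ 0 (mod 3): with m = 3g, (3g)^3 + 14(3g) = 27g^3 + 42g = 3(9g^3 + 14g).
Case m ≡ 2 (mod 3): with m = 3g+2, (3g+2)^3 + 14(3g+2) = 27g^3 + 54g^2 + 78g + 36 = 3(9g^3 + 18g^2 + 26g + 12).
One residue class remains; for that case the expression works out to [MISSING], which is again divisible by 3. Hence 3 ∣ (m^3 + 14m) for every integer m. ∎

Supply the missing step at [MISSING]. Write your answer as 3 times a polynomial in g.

3(9g^3 + 9g^2 + 17g + 5)

Only m ≡ 1 (mod 3) is unaccounted for. Put m = 3g+1:
(3g+1)^3 + 14(3g+1) expands to 27g^3 + 27g^2 + 51g + 15,
and factoring out 3 leaves 3(9g^3 + 9g^2 + 17g + 5).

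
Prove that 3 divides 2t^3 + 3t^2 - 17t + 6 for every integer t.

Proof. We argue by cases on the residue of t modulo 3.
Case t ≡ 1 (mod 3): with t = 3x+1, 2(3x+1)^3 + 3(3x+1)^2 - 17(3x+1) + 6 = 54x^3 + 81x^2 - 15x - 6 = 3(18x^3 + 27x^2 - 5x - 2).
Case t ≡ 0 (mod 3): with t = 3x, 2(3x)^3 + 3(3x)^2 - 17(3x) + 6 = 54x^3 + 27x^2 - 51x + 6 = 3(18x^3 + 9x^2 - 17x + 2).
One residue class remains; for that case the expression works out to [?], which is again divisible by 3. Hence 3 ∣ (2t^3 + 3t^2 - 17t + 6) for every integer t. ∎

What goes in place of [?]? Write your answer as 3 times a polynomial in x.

The residues treated are {1, 0}, so the missing case is t ≡ 2 (mod 3); write t = 3x+2.
Then 2(3x+2)^3 + 3(3x+2)^2 - 17(3x+2) + 6 = 54x^3 + 135x^2 + 57x = 3(18x^3 + 45x^2 + 19x).

3(18x^3 + 45x^2 + 19x)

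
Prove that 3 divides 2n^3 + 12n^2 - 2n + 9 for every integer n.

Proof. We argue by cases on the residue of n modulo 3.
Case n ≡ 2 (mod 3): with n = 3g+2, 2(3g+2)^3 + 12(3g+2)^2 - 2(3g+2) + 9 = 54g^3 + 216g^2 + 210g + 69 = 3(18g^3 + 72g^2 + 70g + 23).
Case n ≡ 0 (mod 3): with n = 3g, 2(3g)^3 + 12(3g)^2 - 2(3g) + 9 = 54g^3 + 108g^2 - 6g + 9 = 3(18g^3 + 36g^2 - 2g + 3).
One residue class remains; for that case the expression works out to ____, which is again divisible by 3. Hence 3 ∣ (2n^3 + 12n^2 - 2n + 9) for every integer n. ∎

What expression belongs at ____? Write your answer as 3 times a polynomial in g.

3(18g^3 + 54g^2 + 28g + 7)

Only n ≡ 1 (mod 3) is unaccounted for. Put n = 3g+1:
2(3g+1)^3 + 12(3g+1)^2 - 2(3g+1) + 9 expands to 54g^3 + 162g^2 + 84g + 21,
and factoring out 3 leaves 3(18g^3 + 54g^2 + 28g + 7).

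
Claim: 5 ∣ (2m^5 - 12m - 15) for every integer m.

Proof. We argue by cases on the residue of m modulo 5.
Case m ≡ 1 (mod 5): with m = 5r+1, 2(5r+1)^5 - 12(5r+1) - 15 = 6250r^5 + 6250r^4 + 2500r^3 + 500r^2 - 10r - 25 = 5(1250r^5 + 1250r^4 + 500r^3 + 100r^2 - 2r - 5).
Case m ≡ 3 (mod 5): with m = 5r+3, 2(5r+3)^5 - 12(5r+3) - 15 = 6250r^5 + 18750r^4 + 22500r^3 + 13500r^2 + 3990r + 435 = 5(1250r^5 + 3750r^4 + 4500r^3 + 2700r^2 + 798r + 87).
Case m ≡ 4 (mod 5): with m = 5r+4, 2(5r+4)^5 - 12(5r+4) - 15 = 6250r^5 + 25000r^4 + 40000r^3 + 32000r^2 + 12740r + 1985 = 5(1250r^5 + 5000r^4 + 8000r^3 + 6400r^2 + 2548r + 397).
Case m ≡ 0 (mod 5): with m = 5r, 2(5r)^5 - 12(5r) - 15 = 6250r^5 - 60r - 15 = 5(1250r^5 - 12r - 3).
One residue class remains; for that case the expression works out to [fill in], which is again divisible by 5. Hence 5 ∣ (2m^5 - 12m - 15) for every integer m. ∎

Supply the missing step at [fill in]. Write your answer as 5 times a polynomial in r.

5(1250r^5 + 2500r^4 + 2000r^3 + 800r^2 + 148r + 5)

Only m ≡ 2 (mod 5) is unaccounted for. Put m = 5r+2:
2(5r+2)^5 - 12(5r+2) - 15 expands to 6250r^5 + 12500r^4 + 10000r^3 + 4000r^2 + 740r + 25,
and factoring out 5 leaves 5(1250r^5 + 2500r^4 + 2000r^3 + 800r^2 + 148r + 5).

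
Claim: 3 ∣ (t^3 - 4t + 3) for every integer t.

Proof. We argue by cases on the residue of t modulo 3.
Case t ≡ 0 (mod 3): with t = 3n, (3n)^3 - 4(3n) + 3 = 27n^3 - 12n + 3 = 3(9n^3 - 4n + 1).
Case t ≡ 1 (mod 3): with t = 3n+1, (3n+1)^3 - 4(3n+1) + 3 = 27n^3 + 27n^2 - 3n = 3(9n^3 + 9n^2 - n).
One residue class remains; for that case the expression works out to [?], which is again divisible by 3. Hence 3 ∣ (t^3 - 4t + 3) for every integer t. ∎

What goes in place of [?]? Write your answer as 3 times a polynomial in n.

3(9n^3 + 18n^2 + 8n + 1)

The residues treated are {0, 1}, so the missing case is t ≡ 2 (mod 3); write t = 3n+2.
Then (3n+2)^3 - 4(3n+2) + 3 = 27n^3 + 54n^2 + 24n + 3 = 3(9n^3 + 18n^2 + 8n + 1).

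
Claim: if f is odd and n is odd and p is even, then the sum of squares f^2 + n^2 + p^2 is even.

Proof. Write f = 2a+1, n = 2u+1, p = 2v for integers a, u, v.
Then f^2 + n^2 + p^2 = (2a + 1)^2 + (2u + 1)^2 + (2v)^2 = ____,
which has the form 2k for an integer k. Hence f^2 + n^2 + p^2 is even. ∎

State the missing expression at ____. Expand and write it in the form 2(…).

2(2a^2 + 2a + 2u^2 + 2u + 2v^2 + 1)

Expanding: (2a + 1)^2 + (2u + 1)^2 + (2v)^2 = 4a^2 + 4a + 4u^2 + 4u + 4v^2 + 2.
Every term is even; pulling out the factor of 2 gives 2(2a^2 + 2a + 2u^2 + 2u + 2v^2 + 1).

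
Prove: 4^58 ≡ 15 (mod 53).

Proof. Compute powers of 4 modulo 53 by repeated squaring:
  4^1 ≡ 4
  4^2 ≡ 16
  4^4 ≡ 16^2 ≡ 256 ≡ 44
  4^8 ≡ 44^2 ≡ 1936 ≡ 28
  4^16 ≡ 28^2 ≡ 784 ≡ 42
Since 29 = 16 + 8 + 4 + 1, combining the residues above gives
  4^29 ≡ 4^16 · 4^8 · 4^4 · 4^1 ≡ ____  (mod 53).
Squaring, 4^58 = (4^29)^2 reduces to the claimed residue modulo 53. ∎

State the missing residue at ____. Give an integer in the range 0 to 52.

Multiply the listed residues: 42 · 28 · 44 · 4 = 1176 → 51744 → 206976.
Reducing modulo 53: 206976 = 3905·53 + 11, so 4^29 ≡ 11.

11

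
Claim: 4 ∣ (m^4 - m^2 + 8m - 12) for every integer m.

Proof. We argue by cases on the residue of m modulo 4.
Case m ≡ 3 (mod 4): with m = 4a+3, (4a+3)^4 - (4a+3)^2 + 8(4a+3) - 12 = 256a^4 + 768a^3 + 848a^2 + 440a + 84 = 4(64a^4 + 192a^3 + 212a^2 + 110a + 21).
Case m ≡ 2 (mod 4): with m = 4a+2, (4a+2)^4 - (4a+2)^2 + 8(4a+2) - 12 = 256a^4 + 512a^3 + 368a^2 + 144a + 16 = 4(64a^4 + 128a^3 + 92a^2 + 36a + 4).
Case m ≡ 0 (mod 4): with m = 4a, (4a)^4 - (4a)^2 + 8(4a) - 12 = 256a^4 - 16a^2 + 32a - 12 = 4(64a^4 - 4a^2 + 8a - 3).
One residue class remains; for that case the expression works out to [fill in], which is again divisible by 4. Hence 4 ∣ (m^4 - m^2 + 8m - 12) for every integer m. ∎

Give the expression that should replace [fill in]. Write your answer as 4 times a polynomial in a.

The residues treated are {3, 2, 0}, so the missing case is m ≡ 1 (mod 4); write m = 4a+1.
Then (4a+1)^4 - (4a+1)^2 + 8(4a+1) - 12 = 256a^4 + 256a^3 + 80a^2 + 40a - 4 = 4(64a^4 + 64a^3 + 20a^2 + 10a - 1).

4(64a^4 + 64a^3 + 20a^2 + 10a - 1)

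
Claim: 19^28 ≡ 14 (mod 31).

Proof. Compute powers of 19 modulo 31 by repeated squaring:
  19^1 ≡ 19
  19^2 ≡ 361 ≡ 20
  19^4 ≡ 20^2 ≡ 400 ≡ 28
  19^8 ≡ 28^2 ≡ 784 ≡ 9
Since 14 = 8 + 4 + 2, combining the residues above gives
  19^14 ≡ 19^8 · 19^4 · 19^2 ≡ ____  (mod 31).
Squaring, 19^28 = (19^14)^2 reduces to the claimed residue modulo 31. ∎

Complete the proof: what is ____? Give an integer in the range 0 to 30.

18

Multiply the listed residues: 9 · 28 · 20 = 252 → 5040.
Reducing modulo 31: 5040 = 162·31 + 18, so 19^14 ≡ 18.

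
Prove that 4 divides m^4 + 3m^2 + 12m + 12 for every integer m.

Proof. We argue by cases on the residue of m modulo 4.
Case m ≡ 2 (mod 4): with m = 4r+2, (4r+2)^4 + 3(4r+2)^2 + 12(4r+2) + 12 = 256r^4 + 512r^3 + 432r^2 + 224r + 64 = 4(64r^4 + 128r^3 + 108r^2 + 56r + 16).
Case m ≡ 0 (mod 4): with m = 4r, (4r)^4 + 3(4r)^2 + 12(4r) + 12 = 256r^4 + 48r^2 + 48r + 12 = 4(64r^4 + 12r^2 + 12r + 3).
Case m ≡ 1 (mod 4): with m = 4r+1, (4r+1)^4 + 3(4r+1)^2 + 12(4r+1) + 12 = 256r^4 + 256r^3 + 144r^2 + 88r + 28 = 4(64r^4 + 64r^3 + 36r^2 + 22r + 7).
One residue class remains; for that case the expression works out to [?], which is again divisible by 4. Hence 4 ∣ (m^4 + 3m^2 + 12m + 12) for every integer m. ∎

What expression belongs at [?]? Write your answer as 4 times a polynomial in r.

The residues treated are {2, 0, 1}, so the missing case is m ≡ 3 (mod 4); write m = 4r+3.
Then (4r+3)^4 + 3(4r+3)^2 + 12(4r+3) + 12 = 256r^4 + 768r^3 + 912r^2 + 552r + 156 = 4(64r^4 + 192r^3 + 228r^2 + 138r + 39).

4(64r^4 + 192r^3 + 228r^2 + 138r + 39)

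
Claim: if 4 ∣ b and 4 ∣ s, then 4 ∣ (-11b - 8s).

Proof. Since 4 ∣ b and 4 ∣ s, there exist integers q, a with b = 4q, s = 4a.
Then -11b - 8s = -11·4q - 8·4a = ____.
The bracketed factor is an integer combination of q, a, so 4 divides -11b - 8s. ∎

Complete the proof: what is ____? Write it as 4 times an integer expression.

4(-8a - 11q)

Pull the common 4 out of every term: -11·4q - 8·4a = 4(-8a - 11q).
-8a - 11q is an integer, which exhibits the divisibility.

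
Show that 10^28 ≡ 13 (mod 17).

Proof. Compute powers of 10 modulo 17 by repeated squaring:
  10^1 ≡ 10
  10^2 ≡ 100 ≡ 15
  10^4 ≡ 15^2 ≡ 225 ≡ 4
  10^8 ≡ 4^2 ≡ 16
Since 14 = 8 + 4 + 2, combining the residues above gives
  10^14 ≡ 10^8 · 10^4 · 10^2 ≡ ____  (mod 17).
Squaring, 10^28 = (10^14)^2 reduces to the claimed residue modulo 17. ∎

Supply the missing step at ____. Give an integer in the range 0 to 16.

8

10^8 · 10^4 · 10^2 ≡ 16 · 4 · 15 = 960.
960 mod 17 = 8, so 10^14 ≡ 8 (mod 17).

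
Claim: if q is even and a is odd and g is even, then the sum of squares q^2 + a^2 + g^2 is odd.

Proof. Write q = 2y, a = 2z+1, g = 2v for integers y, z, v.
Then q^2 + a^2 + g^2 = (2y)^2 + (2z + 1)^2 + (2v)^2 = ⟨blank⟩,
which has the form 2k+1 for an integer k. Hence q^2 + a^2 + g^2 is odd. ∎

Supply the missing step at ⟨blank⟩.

2(2v^2 + 2y^2 + 2z^2 + 2z) + 1

Expanding: (2y)^2 + (2z + 1)^2 + (2v)^2 = 4v^2 + 4y^2 + 4z^2 + 4z + 1.
Every term except the constant is even, so this is 2(2v^2 + 2y^2 + 2z^2 + 2z) + 1,
and 2v^2 + 2y^2 + 2z^2 + 2z ∈ ℤ gives the required form.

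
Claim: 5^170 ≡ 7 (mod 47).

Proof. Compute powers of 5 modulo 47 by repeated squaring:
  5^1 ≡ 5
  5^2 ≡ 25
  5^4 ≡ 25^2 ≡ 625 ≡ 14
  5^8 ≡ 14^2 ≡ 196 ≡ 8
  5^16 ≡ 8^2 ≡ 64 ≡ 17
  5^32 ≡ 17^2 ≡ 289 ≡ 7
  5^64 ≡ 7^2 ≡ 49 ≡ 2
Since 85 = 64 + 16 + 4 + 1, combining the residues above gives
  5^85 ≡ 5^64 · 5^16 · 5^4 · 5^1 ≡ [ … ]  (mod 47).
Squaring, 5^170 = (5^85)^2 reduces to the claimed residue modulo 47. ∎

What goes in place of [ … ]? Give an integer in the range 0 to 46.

30

5^64 · 5^16 · 5^4 · 5^1 ≡ 2 · 17 · 14 · 5 = 2380.
2380 mod 47 = 30, so 5^85 ≡ 30 (mod 47).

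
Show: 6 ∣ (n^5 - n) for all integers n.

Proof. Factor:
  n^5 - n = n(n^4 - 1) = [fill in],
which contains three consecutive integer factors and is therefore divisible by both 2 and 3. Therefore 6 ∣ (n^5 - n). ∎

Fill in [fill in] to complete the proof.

(n - 1)n(n + 1)(n^2 + 1)

n^4 - 1 = (n^2 - 1)(n^2 + 1), and n^2 - 1 = (n-1)(n+1).
So n(n^4 - 1) = (n - 1)n(n + 1)(n^2 + 1).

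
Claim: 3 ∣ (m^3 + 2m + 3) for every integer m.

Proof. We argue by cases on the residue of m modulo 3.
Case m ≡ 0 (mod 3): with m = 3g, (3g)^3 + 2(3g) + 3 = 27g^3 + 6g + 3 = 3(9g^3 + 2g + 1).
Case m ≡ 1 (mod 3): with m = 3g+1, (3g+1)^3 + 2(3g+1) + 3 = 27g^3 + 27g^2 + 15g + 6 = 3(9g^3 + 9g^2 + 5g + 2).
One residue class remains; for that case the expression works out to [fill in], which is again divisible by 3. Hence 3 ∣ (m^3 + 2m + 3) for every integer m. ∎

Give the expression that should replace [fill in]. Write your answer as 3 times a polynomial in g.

3(9g^3 + 18g^2 + 14g + 5)

Only m ≡ 2 (mod 3) is unaccounted for. Put m = 3g+2:
(3g+2)^3 + 2(3g+2) + 3 expands to 27g^3 + 54g^2 + 42g + 15,
and factoring out 3 leaves 3(9g^3 + 18g^2 + 14g + 5).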